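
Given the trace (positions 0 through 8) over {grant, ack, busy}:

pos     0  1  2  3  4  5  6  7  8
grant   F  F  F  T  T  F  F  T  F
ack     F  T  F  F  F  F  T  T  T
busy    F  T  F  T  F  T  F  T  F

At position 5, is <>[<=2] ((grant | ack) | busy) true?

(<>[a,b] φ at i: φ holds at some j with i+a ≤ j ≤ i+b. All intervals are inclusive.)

Holds

Check ((grant | ack) | busy) at each j in [5,7]:
  j=5: true
  j=6: true
  j=7: true
Found at j=5 → formula holds.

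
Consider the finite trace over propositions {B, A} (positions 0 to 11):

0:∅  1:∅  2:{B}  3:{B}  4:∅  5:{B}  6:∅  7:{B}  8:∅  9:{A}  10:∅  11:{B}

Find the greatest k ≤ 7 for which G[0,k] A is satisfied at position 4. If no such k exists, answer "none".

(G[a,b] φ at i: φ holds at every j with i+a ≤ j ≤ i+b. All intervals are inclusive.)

A must hold from j=4 onward; find where it first fails.
  j=4: fails → no k works.

none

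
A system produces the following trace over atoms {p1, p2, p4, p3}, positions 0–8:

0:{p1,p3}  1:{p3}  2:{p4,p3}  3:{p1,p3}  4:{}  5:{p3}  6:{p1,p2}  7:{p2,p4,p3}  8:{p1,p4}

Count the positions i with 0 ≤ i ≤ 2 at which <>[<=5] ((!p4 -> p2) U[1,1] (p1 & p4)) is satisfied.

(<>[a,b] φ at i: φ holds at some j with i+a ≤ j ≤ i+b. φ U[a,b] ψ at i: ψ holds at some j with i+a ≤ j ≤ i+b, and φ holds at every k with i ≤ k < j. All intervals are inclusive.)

Evaluate at each i in [0,2]:
  i=0: ✗ (none in [0,5])
  i=1: ✗ (none in [1,6])
  i=2: ✓ (witness j=7)
Positions where it holds: {2} → 1.

1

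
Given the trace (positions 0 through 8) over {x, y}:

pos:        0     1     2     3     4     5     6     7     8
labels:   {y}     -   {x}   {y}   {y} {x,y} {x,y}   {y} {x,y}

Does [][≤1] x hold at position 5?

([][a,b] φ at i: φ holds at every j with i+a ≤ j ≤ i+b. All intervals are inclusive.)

Holds

Check x at every j in [5,6]:
  j=5: true
  j=6: true
All positions satisfy it → formula holds.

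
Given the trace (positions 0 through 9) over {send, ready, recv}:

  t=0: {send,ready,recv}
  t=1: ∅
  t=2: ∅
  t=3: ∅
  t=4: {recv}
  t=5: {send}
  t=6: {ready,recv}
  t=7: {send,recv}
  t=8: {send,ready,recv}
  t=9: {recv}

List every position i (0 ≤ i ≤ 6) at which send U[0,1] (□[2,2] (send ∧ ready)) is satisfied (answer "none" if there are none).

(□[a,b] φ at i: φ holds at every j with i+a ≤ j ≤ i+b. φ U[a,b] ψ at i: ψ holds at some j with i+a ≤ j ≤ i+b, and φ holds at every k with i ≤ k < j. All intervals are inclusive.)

Evaluate at each i in [0,6]:
  i=0: ✗ (no rhs in [0,1])
  i=1: ✗ (no rhs in [1,2])
  i=2: ✗ (no rhs in [2,3])
  i=3: ✗ (no rhs in [3,4])
  i=4: ✗ (no rhs in [4,5])
  i=5: ✓ (rhs at j=6; lhs holds on [5,5])
  i=6: ✓ (rhs at j=6)

5, 6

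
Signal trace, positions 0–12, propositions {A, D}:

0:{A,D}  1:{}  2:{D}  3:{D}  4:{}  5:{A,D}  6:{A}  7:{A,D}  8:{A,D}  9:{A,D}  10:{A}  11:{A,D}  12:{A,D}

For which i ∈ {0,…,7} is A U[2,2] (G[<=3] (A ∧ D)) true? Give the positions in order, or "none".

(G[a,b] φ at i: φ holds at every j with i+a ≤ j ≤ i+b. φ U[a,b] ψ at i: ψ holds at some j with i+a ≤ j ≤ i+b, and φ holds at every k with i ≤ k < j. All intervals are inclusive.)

Evaluate at each i in [0,7]:
  i=0: ✗ (no rhs in [2,2])
  i=1: ✗ (no rhs in [3,3])
  i=2: ✗ (no rhs in [4,4])
  i=3: ✗ (no rhs in [5,5])
  i=4: ✗ (no rhs in [6,6])
  i=5: ✗ (no rhs in [7,7])
  i=6: ✗ (no rhs in [8,8])
  i=7: ✗ (no rhs in [9,9])

none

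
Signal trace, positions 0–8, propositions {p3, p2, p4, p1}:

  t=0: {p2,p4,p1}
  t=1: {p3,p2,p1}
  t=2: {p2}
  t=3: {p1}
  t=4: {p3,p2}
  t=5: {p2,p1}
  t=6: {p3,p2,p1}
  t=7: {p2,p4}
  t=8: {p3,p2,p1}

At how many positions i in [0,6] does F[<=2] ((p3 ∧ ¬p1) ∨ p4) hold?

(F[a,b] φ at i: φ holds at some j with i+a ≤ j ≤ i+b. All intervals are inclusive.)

Evaluate at each i in [0,6]:
  i=0: ✓ (witness j=0)
  i=1: ✗ (none in [1,3])
  i=2: ✓ (witness j=4)
  i=3: ✓ (witness j=4)
  i=4: ✓ (witness j=4)
  i=5: ✓ (witness j=7)
  i=6: ✓ (witness j=7)
Positions where it holds: {0, 2, 3, 4, 5, 6} → 6.

6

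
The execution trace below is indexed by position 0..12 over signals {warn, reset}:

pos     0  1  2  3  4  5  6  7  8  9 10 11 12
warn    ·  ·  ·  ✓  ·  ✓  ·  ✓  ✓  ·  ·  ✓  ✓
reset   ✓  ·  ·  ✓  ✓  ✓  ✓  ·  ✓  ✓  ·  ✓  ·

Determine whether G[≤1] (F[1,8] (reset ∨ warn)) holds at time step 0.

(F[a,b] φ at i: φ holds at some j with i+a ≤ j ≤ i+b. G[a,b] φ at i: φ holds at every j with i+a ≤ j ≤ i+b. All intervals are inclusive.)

Check F[1,8] (reset ∨ warn) at every j in [0,1]:
  j=0: holds (witness at 3)
  j=1: holds (witness at 3)
All positions satisfy it → formula holds.

Holds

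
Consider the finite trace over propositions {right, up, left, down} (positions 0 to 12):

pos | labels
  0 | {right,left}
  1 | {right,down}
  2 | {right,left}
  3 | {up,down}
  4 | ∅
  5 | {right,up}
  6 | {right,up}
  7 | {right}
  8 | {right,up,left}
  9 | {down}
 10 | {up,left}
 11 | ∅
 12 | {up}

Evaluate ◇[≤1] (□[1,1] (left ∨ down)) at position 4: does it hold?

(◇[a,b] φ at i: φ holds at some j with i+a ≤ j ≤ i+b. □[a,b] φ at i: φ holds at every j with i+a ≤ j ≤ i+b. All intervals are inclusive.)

No

Check □[1,1] (left ∨ down) at each j in [4,5]:
  j=4: fails at 5
  j=5: fails at 6
No position in the window satisfies it → formula fails.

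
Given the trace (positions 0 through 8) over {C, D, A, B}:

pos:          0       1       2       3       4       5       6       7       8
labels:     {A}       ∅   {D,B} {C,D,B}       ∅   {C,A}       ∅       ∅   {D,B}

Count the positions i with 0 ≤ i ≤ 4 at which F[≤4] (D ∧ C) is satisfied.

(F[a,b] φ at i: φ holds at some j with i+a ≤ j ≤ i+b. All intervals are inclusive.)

Evaluate at each i in [0,4]:
  i=0: ✓ (witness j=3)
  i=1: ✓ (witness j=3)
  i=2: ✓ (witness j=3)
  i=3: ✓ (witness j=3)
  i=4: ✗ (none in [4,8])
Positions where it holds: {0, 1, 2, 3} → 4.

4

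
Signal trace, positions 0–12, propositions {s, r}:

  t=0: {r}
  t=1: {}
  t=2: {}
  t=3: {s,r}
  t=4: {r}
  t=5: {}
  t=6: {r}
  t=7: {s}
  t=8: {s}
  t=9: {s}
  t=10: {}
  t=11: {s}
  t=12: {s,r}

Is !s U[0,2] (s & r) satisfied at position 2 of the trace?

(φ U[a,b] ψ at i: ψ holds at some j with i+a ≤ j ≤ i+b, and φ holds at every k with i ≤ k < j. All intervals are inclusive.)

True

Need some j in [2,4] with (s & r), and !s at every k in [2,j-1].
  j=2: (s & r) false.
  j=3: (s & r) holds; !s holds at every k in [2,2] → satisfied.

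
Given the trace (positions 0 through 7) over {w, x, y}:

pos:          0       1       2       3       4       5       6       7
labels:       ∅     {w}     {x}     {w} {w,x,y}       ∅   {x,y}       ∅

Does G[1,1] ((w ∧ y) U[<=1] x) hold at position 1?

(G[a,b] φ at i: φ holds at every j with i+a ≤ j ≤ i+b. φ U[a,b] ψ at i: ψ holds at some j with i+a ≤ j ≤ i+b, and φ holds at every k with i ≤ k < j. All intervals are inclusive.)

Holds

Check ((w ∧ y) U[<=1] x) at every j in [2,2]:
  j=2: holds
All positions satisfy it → formula holds.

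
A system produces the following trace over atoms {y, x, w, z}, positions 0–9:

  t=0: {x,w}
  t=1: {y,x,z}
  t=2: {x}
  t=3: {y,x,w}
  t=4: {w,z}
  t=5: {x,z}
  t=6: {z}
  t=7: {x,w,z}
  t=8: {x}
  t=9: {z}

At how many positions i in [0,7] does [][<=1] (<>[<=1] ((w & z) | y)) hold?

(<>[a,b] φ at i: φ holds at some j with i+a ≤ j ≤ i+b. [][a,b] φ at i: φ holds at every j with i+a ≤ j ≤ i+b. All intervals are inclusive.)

5

Evaluate at each i in [0,7]:
  i=0: ✓ (all of [0,1])
  i=1: ✓ (all of [1,2])
  i=2: ✓ (all of [2,3])
  i=3: ✓ (all of [3,4])
  i=4: ✗ (fails at j=5)
  i=5: ✗ (fails at j=5)
  i=6: ✓ (all of [6,7])
  i=7: ✗ (fails at j=8)
Positions where it holds: {0, 1, 2, 3, 6} → 5.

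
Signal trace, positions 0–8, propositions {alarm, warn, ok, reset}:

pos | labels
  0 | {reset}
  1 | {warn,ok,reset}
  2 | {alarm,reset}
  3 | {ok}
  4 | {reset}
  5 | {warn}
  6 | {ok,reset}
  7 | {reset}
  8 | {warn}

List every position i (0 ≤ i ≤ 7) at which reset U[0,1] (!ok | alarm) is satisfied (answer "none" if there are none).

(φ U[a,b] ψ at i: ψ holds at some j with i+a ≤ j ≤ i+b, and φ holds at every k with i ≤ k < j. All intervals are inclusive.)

0, 1, 2, 4, 5, 6, 7

Evaluate at each i in [0,7]:
  i=0: ✓ (rhs at j=0)
  i=1: ✓ (rhs at j=2; lhs holds on [1,1])
  i=2: ✓ (rhs at j=2)
  i=3: ✗ (lhs fails at k=3 before rhs at j=4)
  i=4: ✓ (rhs at j=4)
  i=5: ✓ (rhs at j=5)
  i=6: ✓ (rhs at j=7; lhs holds on [6,6])
  i=7: ✓ (rhs at j=7)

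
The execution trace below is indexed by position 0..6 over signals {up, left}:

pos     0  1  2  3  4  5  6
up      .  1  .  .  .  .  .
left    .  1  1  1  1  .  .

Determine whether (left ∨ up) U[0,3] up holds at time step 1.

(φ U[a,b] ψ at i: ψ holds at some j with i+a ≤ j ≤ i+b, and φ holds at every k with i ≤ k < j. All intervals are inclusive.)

Holds

Need some j in [1,4] with up, and (left ∨ up) at every k in [1,j-1].
  j=1: up holds; no prefix to check → satisfied.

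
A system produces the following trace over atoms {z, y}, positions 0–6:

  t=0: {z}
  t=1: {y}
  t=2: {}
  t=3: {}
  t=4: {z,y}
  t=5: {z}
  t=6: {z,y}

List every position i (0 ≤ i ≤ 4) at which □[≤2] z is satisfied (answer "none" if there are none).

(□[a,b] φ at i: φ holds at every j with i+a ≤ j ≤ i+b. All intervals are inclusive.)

4

Evaluate at each i in [0,4]:
  i=0: ✗ (fails at j=1)
  i=1: ✗ (fails at j=1)
  i=2: ✗ (fails at j=2)
  i=3: ✗ (fails at j=3)
  i=4: ✓ (all of [4,6])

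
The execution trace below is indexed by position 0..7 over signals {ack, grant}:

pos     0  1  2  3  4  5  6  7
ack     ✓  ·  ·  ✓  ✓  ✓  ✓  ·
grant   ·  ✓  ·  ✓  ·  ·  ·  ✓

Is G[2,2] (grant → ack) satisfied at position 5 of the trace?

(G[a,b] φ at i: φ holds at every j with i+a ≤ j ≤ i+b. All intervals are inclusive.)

Does not hold

Check (grant → ack) at every j in [7,7]:
  j=7: antecedent true; consequent false → ✗
Fails at j=7 → formula fails.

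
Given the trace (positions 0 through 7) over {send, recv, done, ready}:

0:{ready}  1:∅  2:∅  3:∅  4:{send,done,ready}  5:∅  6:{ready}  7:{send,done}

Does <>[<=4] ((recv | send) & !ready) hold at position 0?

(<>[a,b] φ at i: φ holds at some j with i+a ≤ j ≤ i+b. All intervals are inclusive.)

Check ((recv | send) & !ready) at each j in [0,4]:
  j=0: false
  j=1: false
  j=2: false
  j=3: false
  j=4: false
No position in the window satisfies it → formula fails.

No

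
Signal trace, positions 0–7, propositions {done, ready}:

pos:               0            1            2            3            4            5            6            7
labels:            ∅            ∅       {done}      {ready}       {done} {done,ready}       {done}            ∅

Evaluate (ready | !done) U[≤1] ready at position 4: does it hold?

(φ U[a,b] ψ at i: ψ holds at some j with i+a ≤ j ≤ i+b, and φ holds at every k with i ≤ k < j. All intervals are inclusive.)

Does not hold

Need some j in [4,5] with ready, and (ready | !done) at every k in [4,j-1].
  j=4: ready false.
  j=5: ready holds, but (ready | !done) fails at k=4 → not this j.
No j in the window works → until fails.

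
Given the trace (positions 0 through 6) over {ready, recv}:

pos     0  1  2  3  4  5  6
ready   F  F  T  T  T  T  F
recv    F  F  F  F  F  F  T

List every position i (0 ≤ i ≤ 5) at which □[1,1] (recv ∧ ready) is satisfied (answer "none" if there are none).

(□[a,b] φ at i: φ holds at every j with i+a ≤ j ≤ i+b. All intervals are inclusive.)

Evaluate at each i in [0,5]:
  i=0: ✗ (fails at j=1)
  i=1: ✗ (fails at j=2)
  i=2: ✗ (fails at j=3)
  i=3: ✗ (fails at j=4)
  i=4: ✗ (fails at j=5)
  i=5: ✗ (fails at j=6)

none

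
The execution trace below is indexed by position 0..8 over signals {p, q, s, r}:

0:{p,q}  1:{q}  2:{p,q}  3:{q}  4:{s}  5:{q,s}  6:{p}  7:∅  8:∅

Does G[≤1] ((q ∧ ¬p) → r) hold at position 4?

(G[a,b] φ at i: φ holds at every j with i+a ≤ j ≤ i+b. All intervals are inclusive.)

False

Check ((q ∧ ¬p) → r) at every j in [4,5]:
  j=4: antecedent false → ✓
  j=5: antecedent true; consequent false → ✗
Fails at j=5 → formula fails.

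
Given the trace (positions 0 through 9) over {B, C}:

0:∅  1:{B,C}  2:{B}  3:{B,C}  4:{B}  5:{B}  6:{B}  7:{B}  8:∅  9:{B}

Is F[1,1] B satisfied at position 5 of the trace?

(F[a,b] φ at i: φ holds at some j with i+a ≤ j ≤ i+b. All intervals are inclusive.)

Check B at each j in [6,6]:
  j=6: true
Found at j=6 → formula holds.

Yes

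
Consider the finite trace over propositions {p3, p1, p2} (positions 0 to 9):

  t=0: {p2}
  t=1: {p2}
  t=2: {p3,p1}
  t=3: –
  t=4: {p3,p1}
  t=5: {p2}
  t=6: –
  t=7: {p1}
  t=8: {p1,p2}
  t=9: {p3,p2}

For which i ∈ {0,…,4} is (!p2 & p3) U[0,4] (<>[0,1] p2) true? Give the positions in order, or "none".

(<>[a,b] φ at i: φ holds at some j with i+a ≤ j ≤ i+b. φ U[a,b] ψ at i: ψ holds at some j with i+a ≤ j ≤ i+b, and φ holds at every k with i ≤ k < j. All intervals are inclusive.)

0, 1, 4

Evaluate at each i in [0,4]:
  i=0: ✓ (rhs at j=0)
  i=1: ✓ (rhs at j=1)
  i=2: ✗ (lhs fails at k=3 before rhs at j=4)
  i=3: ✗ (lhs fails at k=3 before rhs at j=4)
  i=4: ✓ (rhs at j=4)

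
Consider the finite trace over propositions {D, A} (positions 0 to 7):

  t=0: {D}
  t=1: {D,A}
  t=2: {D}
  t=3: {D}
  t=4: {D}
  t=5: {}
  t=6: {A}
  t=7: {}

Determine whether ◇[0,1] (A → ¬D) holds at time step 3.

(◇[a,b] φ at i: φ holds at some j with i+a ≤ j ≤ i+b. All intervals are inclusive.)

Yes

Check (A → ¬D) at each j in [3,4]:
  j=3: true
  j=4: true
Found at j=3 → formula holds.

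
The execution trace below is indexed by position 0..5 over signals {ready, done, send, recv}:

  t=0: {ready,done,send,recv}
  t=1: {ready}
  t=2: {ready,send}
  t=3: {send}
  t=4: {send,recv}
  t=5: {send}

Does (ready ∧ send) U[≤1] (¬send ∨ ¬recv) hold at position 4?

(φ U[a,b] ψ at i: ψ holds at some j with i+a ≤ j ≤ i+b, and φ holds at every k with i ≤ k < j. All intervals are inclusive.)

Need some j in [4,5] with (¬send ∨ ¬recv), and (ready ∧ send) at every k in [4,j-1].
  j=4: (¬send ∨ ¬recv) false.
  j=5: (¬send ∨ ¬recv) holds, but (ready ∧ send) fails at k=4 → not this j.
No j in the window works → until fails.

No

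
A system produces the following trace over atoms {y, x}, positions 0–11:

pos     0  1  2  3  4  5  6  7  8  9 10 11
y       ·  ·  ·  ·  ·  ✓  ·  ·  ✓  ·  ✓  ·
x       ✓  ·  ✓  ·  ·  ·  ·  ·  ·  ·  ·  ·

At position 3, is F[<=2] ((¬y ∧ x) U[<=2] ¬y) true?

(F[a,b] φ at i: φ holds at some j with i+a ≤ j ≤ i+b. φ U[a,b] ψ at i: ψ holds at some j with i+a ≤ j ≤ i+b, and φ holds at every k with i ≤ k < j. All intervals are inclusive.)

Holds

Check ((¬y ∧ x) U[<=2] ¬y) at each j in [3,5]:
  j=3: holds
  j=4: holds
  j=5: fails
Found at j=3 → formula holds.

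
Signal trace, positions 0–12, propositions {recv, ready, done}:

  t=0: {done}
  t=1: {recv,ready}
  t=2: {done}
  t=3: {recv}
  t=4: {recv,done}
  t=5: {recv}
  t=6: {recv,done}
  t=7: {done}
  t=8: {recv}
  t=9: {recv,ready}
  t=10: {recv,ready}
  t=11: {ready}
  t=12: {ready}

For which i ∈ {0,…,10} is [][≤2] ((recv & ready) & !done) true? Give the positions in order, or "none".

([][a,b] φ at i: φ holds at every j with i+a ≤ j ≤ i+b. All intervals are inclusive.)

Evaluate at each i in [0,10]:
  i=0: ✗ (fails at j=0)
  i=1: ✗ (fails at j=2)
  i=2: ✗ (fails at j=2)
  i=3: ✗ (fails at j=3)
  i=4: ✗ (fails at j=4)
  i=5: ✗ (fails at j=5)
  i=6: ✗ (fails at j=6)
  i=7: ✗ (fails at j=7)
  i=8: ✗ (fails at j=8)
  i=9: ✗ (fails at j=11)
  i=10: ✗ (fails at j=11)

none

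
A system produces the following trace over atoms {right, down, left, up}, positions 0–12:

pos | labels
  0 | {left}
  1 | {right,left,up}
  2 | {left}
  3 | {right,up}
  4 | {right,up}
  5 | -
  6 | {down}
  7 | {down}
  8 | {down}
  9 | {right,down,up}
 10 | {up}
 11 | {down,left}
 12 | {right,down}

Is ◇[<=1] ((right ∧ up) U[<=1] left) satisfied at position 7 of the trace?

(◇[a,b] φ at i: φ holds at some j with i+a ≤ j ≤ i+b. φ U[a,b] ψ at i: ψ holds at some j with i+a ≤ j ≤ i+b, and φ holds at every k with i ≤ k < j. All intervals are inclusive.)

Check ((right ∧ up) U[<=1] left) at each j in [7,8]:
  j=7: fails
  j=8: fails
No position in the window satisfies it → formula fails.

False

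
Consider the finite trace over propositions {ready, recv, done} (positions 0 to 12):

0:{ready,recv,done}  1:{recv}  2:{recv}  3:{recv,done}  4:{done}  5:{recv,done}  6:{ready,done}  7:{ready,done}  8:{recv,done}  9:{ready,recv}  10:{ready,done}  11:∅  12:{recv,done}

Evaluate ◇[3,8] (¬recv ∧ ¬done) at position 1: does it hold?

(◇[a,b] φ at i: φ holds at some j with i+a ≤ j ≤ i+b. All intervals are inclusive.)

Check (¬recv ∧ ¬done) at each j in [4,9]:
  j=4: false
  j=5: false
  j=6: false
  j=7: false
  j=8: false
  j=9: false
No position in the window satisfies it → formula fails.

Does not hold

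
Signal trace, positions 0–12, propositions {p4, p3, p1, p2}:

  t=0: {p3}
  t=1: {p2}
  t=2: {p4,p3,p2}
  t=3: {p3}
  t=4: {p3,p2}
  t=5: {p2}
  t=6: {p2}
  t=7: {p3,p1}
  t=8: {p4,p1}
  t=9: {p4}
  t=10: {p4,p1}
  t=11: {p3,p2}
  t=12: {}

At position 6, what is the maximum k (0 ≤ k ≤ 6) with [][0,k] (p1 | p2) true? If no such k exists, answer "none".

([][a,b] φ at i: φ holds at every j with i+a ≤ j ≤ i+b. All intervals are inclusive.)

(p1 | p2) must hold from j=6 onward; find where it first fails.
  j=6: holds
  j=7: holds
  j=8: holds
  j=9: fails
Holds on [6,8], so largest k = 2.

2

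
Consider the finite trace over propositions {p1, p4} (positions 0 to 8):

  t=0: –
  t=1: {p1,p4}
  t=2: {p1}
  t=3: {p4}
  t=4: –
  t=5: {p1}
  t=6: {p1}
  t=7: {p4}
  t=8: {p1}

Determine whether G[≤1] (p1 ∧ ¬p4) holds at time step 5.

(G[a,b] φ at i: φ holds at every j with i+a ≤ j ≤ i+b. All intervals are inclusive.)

Check (p1 ∧ ¬p4) at every j in [5,6]:
  j=5: true
  j=6: true
All positions satisfy it → formula holds.

Holds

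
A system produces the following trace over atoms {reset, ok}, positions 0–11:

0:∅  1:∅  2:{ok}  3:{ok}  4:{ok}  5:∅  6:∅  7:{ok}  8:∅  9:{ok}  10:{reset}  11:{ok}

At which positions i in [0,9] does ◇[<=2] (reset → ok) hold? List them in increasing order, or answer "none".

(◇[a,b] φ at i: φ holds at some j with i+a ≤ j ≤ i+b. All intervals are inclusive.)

Evaluate at each i in [0,9]:
  i=0: ✓ (witness j=0)
  i=1: ✓ (witness j=1)
  i=2: ✓ (witness j=2)
  i=3: ✓ (witness j=3)
  i=4: ✓ (witness j=4)
  i=5: ✓ (witness j=5)
  i=6: ✓ (witness j=6)
  i=7: ✓ (witness j=7)
  i=8: ✓ (witness j=8)
  i=9: ✓ (witness j=9)

0, 1, 2, 3, 4, 5, 6, 7, 8, 9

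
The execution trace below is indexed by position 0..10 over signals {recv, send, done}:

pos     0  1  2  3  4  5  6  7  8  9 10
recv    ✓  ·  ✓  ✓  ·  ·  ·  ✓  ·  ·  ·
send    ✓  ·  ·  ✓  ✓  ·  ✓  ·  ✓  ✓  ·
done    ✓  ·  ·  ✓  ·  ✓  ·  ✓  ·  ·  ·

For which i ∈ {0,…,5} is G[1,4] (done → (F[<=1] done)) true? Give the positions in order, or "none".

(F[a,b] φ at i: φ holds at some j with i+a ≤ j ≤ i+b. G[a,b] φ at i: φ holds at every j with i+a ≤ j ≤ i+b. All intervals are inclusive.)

Evaluate at each i in [0,5]:
  i=0: ✓ (all of [1,4])
  i=1: ✓ (all of [2,5])
  i=2: ✓ (all of [3,6])
  i=3: ✓ (all of [4,7])
  i=4: ✓ (all of [5,8])
  i=5: ✓ (all of [6,9])

0, 1, 2, 3, 4, 5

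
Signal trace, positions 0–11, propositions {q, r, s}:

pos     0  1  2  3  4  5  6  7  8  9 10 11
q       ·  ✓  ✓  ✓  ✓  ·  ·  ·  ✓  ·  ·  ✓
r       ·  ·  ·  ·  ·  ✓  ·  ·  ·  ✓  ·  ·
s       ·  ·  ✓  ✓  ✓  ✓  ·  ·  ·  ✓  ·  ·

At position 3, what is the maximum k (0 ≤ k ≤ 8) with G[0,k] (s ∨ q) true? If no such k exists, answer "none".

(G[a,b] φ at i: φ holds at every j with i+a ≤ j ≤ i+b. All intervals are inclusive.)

(s ∨ q) must hold from j=3 onward; find where it first fails.
  j=3: holds
  j=4: holds
  j=5: holds
  j=6: fails
Holds on [3,5], so largest k = 2.

2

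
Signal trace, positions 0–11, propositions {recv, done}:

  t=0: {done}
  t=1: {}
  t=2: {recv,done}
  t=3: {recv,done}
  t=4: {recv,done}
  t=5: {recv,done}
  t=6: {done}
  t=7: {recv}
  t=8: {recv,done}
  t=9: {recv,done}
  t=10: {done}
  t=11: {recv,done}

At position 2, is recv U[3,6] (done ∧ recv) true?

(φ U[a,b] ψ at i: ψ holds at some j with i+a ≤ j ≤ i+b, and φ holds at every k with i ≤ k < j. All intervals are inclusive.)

Need some j in [5,8] with (done ∧ recv), and recv at every k in [2,j-1].
  j=5: (done ∧ recv) holds; recv holds at every k in [2,4] → satisfied.

True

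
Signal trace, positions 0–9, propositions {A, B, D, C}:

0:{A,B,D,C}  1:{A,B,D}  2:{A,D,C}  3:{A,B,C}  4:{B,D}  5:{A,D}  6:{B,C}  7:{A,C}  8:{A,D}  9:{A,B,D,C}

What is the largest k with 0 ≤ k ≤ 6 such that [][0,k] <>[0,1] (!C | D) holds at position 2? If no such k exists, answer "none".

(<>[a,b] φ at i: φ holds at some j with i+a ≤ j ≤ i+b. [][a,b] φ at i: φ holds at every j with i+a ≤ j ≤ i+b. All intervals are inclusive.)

3

<>[0,1] (!C | D) must hold from j=2 onward; find where it first fails.
  j=2: holds
  j=3: holds
  j=4: holds
  j=5: holds
  j=6: fails
Holds on [2,5], so largest k = 3.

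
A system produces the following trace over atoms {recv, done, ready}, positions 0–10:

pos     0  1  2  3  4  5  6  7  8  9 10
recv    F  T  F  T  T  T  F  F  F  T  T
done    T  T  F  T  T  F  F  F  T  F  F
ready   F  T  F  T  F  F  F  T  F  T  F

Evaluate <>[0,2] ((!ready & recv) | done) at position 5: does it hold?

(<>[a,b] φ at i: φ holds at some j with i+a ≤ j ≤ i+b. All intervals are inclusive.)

Holds

Check ((!ready & recv) | done) at each j in [5,7]:
  j=5: true
  j=6: false
  j=7: false
Found at j=5 → formula holds.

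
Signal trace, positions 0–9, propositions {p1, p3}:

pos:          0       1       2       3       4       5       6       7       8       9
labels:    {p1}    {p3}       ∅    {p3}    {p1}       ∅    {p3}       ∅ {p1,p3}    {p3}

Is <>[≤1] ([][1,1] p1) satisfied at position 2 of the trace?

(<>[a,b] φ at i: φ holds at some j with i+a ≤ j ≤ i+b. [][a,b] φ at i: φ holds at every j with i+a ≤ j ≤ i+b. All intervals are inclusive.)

Check [][1,1] p1 at each j in [2,3]:
  j=2: fails at 3
  j=3: holds on [4,4]
Found at j=3 → formula holds.

Holds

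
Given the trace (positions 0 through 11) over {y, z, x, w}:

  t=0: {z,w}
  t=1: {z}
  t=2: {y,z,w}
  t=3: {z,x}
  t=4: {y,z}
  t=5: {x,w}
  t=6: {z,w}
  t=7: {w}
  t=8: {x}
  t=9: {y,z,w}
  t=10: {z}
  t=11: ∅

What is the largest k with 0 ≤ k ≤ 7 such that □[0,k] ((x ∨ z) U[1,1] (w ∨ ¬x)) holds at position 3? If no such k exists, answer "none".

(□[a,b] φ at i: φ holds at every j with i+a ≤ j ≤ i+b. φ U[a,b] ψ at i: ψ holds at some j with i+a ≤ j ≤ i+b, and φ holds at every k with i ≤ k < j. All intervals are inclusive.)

3

((x ∨ z) U[1,1] (w ∨ ¬x)) must hold from j=3 onward; find where it first fails.
  j=3: holds
  j=4: holds
  j=5: holds
  j=6: holds
  j=7: fails
Holds on [3,6], so largest k = 3.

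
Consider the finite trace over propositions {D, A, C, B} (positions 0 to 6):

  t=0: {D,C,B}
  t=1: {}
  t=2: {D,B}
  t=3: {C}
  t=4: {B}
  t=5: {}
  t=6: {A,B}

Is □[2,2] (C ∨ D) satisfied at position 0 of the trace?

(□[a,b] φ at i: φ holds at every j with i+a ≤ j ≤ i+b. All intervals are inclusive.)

Check (C ∨ D) at every j in [2,2]:
  j=2: true
All positions satisfy it → formula holds.

Holds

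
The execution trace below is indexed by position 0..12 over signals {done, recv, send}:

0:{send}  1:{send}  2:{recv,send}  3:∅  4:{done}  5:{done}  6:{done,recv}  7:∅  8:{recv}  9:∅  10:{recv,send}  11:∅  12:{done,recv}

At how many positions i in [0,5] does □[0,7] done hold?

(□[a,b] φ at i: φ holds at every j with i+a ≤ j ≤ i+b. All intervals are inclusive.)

Evaluate at each i in [0,5]:
  i=0: ✗ (fails at j=0)
  i=1: ✗ (fails at j=1)
  i=2: ✗ (fails at j=2)
  i=3: ✗ (fails at j=3)
  i=4: ✗ (fails at j=7)
  i=5: ✗ (fails at j=7)
Positions where it holds: {} → 0.

0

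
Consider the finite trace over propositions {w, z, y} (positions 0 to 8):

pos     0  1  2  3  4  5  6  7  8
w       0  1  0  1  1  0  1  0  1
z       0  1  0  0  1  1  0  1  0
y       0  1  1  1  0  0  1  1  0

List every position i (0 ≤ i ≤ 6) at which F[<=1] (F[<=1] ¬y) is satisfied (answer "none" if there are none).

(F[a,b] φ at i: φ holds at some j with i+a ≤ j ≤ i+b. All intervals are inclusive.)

0, 2, 3, 4, 5, 6

Evaluate at each i in [0,6]:
  i=0: ✓ (witness j=0)
  i=1: ✗ (none in [1,2])
  i=2: ✓ (witness j=3)
  i=3: ✓ (witness j=3)
  i=4: ✓ (witness j=4)
  i=5: ✓ (witness j=5)
  i=6: ✓ (witness j=7)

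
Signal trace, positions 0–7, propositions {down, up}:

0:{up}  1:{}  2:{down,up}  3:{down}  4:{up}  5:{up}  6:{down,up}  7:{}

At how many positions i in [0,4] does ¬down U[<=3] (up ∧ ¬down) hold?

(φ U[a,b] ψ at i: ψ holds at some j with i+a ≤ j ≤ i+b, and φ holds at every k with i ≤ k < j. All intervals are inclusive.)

2

Evaluate at each i in [0,4]:
  i=0: ✓ (rhs at j=0)
  i=1: ✗ (lhs fails at k=2 before rhs at j=4)
  i=2: ✗ (lhs fails at k=2 before rhs at j=4)
  i=3: ✗ (lhs fails at k=3 before rhs at j=4)
  i=4: ✓ (rhs at j=4)
Positions where it holds: {0, 4} → 2.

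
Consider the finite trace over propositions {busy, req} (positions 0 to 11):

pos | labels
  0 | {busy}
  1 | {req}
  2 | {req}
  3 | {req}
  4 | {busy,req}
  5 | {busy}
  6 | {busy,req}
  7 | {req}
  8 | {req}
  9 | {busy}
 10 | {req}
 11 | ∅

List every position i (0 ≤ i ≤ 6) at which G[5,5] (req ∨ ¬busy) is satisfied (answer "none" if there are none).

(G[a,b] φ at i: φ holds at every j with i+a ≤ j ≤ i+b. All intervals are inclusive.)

Evaluate at each i in [0,6]:
  i=0: ✗ (fails at j=5)
  i=1: ✓ (all of [6,6])
  i=2: ✓ (all of [7,7])
  i=3: ✓ (all of [8,8])
  i=4: ✗ (fails at j=9)
  i=5: ✓ (all of [10,10])
  i=6: ✓ (all of [11,11])

1, 2, 3, 5, 6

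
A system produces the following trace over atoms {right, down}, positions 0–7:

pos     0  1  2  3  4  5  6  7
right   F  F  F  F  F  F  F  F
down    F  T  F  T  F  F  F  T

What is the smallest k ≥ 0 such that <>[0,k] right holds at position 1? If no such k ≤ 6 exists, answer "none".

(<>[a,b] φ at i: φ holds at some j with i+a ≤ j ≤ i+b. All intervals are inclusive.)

none

Scan j = 1,2,… for right:
  j=1: fails
  j=2: fails
  j=3: fails
  j=4: fails
  j=5: fails
  j=6: fails
  j=7: fails
No j in [1,7] satisfies it → none.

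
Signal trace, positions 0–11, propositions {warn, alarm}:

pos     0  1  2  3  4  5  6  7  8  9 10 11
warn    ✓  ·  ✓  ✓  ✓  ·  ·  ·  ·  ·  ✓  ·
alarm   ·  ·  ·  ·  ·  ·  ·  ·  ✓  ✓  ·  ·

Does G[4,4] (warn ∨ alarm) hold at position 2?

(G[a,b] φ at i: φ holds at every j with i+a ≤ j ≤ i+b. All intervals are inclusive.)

Check (warn ∨ alarm) at every j in [6,6]:
  j=6: false
Fails at j=6 → formula fails.

No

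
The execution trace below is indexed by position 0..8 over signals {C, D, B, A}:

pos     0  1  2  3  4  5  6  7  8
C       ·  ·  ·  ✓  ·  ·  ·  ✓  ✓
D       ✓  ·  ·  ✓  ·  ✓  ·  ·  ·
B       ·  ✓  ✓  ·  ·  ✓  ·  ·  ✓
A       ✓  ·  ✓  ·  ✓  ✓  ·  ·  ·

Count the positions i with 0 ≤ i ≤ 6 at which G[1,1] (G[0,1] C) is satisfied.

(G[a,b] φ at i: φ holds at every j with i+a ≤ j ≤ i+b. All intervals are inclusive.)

1

Evaluate at each i in [0,6]:
  i=0: ✗ (fails at j=1)
  i=1: ✗ (fails at j=2)
  i=2: ✗ (fails at j=3)
  i=3: ✗ (fails at j=4)
  i=4: ✗ (fails at j=5)
  i=5: ✗ (fails at j=6)
  i=6: ✓ (all of [7,7])
Positions where it holds: {6} → 1.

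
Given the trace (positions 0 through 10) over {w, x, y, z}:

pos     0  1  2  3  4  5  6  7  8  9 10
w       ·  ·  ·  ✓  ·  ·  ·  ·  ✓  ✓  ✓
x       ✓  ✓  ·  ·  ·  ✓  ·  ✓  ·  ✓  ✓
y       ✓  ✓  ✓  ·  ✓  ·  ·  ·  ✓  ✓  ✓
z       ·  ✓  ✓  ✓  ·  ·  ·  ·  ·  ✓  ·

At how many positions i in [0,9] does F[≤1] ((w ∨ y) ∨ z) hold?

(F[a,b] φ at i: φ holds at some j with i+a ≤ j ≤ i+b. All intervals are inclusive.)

8

Evaluate at each i in [0,9]:
  i=0: ✓ (witness j=0)
  i=1: ✓ (witness j=1)
  i=2: ✓ (witness j=2)
  i=3: ✓ (witness j=3)
  i=4: ✓ (witness j=4)
  i=5: ✗ (none in [5,6])
  i=6: ✗ (none in [6,7])
  i=7: ✓ (witness j=8)
  i=8: ✓ (witness j=8)
  i=9: ✓ (witness j=9)
Positions where it holds: {0, 1, 2, 3, 4, 7, 8, 9} → 8.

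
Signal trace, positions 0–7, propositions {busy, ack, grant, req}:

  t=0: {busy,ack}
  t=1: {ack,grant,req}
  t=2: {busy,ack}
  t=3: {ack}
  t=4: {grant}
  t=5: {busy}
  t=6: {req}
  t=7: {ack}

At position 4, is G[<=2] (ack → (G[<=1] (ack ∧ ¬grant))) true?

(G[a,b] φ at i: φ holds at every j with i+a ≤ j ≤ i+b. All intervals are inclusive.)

Check (ack → (G[<=1] (ack ∧ ¬grant))) at every j in [4,6]:
  j=4: antecedent false → ✓
  j=5: antecedent false → ✓
  j=6: antecedent false → ✓
All positions satisfy it → formula holds.

True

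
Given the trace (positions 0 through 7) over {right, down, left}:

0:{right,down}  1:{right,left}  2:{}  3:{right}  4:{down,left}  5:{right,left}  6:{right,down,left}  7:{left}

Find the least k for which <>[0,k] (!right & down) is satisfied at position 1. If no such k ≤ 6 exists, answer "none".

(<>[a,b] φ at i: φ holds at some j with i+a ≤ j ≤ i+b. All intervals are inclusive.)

3

Scan j = 1,2,… for (!right & down):
  j=1: fails
  j=2: fails
  j=3: fails
  j=4: holds
First hit at j=4, so smallest k = 4-1 = 3.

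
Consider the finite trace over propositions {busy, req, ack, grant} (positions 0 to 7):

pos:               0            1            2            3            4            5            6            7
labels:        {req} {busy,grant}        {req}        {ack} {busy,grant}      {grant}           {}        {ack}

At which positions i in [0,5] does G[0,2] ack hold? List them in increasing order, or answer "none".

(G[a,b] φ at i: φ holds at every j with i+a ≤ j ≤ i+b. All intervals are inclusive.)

Evaluate at each i in [0,5]:
  i=0: ✗ (fails at j=0)
  i=1: ✗ (fails at j=1)
  i=2: ✗ (fails at j=2)
  i=3: ✗ (fails at j=4)
  i=4: ✗ (fails at j=4)
  i=5: ✗ (fails at j=5)

none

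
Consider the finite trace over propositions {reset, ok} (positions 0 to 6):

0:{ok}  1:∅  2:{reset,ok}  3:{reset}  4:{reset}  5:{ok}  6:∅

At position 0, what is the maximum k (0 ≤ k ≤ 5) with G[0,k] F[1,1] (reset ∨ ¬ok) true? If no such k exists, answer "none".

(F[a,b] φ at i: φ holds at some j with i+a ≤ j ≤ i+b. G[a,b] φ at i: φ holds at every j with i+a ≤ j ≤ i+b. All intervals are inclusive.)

F[1,1] (reset ∨ ¬ok) must hold from j=0 onward; find where it first fails.
  j=0: holds
  j=1: holds
  j=2: holds
  j=3: holds
  j=4: fails
Holds on [0,3], so largest k = 3.

3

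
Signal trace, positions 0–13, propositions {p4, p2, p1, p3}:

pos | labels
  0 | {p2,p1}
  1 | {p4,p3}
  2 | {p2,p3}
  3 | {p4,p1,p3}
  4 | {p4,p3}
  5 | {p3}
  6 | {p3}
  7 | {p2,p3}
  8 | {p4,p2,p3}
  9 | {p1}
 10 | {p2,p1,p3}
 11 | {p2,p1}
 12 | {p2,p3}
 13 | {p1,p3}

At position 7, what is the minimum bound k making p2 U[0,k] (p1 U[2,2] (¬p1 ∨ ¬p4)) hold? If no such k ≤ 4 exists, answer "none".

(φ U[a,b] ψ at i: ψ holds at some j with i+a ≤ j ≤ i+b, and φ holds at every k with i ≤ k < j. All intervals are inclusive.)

Need earliest j ≥ 7 with (p1 U[2,2] (¬p1 ∨ ¬p4)), and p2 at every k in [7,j-1].
  j=7: rhs fails.
  j=8: rhs fails.
  j=9: rhs holds; lhs holds on [7,8]. k = 2.

2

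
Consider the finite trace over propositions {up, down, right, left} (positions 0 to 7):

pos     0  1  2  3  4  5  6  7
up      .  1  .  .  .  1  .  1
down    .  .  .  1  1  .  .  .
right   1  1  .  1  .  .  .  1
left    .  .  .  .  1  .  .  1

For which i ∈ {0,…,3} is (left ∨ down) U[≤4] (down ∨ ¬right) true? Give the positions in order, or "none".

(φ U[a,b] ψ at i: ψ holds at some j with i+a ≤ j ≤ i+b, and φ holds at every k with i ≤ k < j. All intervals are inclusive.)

Evaluate at each i in [0,3]:
  i=0: ✗ (lhs fails at k=0 before rhs at j=2)
  i=1: ✗ (lhs fails at k=1 before rhs at j=2)
  i=2: ✓ (rhs at j=2)
  i=3: ✓ (rhs at j=3)

2, 3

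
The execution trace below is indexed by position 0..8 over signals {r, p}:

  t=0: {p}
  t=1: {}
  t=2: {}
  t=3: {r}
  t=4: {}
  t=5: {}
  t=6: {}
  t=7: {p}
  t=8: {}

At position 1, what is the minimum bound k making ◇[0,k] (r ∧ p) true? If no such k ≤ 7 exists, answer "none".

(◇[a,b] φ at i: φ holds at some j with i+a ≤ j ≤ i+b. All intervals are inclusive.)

Scan j = 1,2,… for (r ∧ p):
  j=1: fails
  j=2: fails
  j=3: fails
  j=4: fails
  j=5: fails
  j=6: fails
  j=7: fails
  j=8: fails
No j in [1,8] satisfies it → none.

none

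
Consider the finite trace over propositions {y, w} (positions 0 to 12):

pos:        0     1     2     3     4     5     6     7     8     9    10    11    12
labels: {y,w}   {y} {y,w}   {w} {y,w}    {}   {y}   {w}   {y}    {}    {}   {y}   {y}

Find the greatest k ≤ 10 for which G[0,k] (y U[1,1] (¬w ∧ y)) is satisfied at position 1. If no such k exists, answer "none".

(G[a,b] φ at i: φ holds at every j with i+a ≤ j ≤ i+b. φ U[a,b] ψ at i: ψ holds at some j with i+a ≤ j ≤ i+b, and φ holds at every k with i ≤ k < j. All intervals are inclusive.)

none

(y U[1,1] (¬w ∧ y)) must hold from j=1 onward; find where it first fails.
  j=1: fails → no k works.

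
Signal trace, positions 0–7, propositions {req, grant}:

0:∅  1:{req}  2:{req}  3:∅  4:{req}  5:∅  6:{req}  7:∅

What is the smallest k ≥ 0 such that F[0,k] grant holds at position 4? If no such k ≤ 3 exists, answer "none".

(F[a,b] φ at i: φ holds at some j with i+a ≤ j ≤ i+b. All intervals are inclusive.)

none

Scan j = 4,5,… for grant:
  j=4: fails
  j=5: fails
  j=6: fails
  j=7: fails
No j in [4,7] satisfies it → none.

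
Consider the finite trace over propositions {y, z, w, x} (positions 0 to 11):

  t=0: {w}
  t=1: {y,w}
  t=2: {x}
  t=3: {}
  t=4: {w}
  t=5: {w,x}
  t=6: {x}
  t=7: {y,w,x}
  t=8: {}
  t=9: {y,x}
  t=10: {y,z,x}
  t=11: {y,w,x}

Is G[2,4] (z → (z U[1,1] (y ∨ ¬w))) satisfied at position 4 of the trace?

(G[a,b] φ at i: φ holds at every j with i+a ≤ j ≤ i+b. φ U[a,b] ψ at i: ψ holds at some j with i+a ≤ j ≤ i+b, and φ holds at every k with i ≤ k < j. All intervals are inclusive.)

Check (z → (z U[1,1] (y ∨ ¬w))) at every j in [6,8]:
  j=6: antecedent false → ✓
  j=7: antecedent false → ✓
  j=8: antecedent false → ✓
All positions satisfy it → formula holds.

Holds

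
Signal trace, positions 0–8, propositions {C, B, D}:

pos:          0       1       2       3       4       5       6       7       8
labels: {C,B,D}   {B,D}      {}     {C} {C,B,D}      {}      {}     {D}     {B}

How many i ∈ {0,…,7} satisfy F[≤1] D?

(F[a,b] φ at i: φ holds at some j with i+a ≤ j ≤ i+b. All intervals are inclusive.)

Evaluate at each i in [0,7]:
  i=0: ✓ (witness j=0)
  i=1: ✓ (witness j=1)
  i=2: ✗ (none in [2,3])
  i=3: ✓ (witness j=4)
  i=4: ✓ (witness j=4)
  i=5: ✗ (none in [5,6])
  i=6: ✓ (witness j=7)
  i=7: ✓ (witness j=7)
Positions where it holds: {0, 1, 3, 4, 6, 7} → 6.

6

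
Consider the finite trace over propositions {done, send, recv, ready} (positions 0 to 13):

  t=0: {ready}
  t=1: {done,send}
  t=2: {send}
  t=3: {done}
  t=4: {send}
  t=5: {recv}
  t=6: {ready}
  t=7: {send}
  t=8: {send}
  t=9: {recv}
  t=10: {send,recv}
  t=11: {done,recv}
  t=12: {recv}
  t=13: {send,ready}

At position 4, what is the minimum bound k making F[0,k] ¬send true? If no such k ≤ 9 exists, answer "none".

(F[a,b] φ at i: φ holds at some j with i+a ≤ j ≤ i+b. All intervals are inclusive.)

Scan j = 4,5,… for ¬send:
  j=4: fails
  j=5: holds
First hit at j=5, so smallest k = 5-4 = 1.

1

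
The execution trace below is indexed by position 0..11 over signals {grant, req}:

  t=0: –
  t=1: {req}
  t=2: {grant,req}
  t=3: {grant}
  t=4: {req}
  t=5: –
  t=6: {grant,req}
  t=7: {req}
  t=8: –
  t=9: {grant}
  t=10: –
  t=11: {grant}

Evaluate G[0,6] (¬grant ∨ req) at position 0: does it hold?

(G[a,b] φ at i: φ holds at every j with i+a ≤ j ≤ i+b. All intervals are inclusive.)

Does not hold

Check (¬grant ∨ req) at every j in [0,6]:
  j=0: true
  j=1: true
  j=2: true
  j=3: false
  j=4: true
  j=5: true
  j=6: true
Fails at j=3 → formula fails.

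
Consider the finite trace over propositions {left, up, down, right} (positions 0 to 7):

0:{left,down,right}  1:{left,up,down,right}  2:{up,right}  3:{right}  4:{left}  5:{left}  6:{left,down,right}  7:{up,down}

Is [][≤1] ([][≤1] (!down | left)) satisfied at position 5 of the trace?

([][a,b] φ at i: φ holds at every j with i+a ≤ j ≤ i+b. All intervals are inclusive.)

No

Check [][≤1] (!down | left) at every j in [5,6]:
  j=5: holds on [5,6]
  j=6: fails at 7
Fails at j=6 → formula fails.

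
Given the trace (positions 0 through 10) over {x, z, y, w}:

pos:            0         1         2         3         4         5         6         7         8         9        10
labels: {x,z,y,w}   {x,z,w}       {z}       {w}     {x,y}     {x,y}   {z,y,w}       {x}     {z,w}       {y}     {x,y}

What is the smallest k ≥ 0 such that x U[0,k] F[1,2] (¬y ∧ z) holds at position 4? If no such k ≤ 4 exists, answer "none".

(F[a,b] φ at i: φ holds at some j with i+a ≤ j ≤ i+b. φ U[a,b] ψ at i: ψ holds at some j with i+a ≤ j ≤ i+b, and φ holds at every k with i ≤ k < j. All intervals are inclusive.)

Need earliest j ≥ 4 with F[1,2] (¬y ∧ z), and x at every k in [4,j-1].
  j=4: rhs fails.
  j=5: rhs fails.
  j=6: rhs holds; lhs holds on [4,5]. k = 2.

2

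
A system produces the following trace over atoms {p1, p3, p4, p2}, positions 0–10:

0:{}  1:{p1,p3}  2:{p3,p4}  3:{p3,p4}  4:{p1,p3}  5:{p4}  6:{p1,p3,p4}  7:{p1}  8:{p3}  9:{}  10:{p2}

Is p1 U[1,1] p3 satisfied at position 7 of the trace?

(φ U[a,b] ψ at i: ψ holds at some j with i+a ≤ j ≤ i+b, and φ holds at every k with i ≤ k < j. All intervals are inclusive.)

Holds

Need some j in [8,8] with p3, and p1 at every k in [7,j-1].
  j=8: p3 holds; p1 holds at every k in [7,7] → satisfied.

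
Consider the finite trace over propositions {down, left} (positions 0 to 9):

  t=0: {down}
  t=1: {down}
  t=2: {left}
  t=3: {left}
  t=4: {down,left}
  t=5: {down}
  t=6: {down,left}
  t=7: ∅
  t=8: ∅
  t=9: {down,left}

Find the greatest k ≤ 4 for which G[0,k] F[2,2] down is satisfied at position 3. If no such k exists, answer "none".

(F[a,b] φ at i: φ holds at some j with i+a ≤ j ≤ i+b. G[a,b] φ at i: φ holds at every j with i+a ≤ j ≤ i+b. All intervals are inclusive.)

1

F[2,2] down must hold from j=3 onward; find where it first fails.
  j=3: holds
  j=4: holds
  j=5: fails
Holds on [3,4], so largest k = 1.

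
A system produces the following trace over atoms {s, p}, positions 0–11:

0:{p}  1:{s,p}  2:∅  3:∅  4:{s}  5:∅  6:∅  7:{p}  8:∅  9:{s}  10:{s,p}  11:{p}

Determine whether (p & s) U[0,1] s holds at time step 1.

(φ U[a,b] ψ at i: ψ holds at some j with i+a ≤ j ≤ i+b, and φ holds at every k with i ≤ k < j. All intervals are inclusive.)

Holds

Need some j in [1,2] with s, and (p & s) at every k in [1,j-1].
  j=1: s holds; no prefix to check → satisfied.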